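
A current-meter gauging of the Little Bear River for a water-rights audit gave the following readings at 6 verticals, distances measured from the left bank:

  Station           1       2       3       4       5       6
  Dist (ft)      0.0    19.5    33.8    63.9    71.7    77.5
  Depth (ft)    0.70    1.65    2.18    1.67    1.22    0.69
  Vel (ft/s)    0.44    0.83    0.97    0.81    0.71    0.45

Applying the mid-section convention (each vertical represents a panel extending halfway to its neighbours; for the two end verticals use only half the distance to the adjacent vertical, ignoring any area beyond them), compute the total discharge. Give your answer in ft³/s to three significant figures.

106 ft³/s

w_1 = (19.5 − 0.0)/2 = 9.75 ft; q_1 = 0.44 × 0.70 × 9.75 = 3.003 ft³/s
w_2 = (33.8 − 0.0)/2 = 16.9 ft; q_2 = 0.83 × 1.65 × 16.9 = 23.14 ft³/s
w_3 = (63.9 − 19.5)/2 = 22.2 ft; q_3 = 0.97 × 2.18 × 22.2 = 46.94 ft³/s
w_4 = (71.7 − 33.8)/2 = 18.95 ft; q_4 = 0.81 × 1.67 × 18.95 = 25.63 ft³/s
w_5 = (77.5 − 63.9)/2 = 6.8 ft; q_5 = 0.71 × 1.22 × 6.8 = 5.890 ft³/s
w_6 = (77.5 − 71.7)/2 = 2.9 ft; q_6 = 0.45 × 0.69 × 2.9 = 0.9005 ft³/s
Q = Σ qᵢ = 105.5 ft³/s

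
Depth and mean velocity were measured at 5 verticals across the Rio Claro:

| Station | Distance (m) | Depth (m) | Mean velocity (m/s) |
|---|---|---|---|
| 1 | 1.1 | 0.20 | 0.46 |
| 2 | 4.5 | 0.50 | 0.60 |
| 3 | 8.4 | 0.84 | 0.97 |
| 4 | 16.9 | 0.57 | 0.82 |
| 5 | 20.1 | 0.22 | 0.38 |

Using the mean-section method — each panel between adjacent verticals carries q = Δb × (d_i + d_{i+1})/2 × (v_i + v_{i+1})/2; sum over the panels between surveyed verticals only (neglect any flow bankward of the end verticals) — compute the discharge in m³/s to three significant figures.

Panel 1-2: Δb = 3.4 m, d̄ = (0.20+0.50)/2 = 0.35, v̄ = (0.46+0.60)/2 = 0.53 → q = 3.4×0.35×0.53 = 0.6307 m³/s
Panel 2-3: Δb = 3.9 m, d̄ = (0.50+0.84)/2 = 0.67, v̄ = (0.60+0.97)/2 = 0.785 → q = 3.9×0.67×0.785 = 2.051 m³/s
Panel 3-4: Δb = 8.5 m, d̄ = (0.84+0.57)/2 = 0.705, v̄ = (0.97+0.82)/2 = 0.895 → q = 8.5×0.705×0.895 = 5.363 m³/s
Panel 4-5: Δb = 3.2 m, d̄ = (0.57+0.22)/2 = 0.395, v̄ = (0.82+0.38)/2 = 0.6 → q = 3.2×0.395×0.6 = 0.7584 m³/s
Q = Σ q = 8.804 m³/s

8.80 m³/s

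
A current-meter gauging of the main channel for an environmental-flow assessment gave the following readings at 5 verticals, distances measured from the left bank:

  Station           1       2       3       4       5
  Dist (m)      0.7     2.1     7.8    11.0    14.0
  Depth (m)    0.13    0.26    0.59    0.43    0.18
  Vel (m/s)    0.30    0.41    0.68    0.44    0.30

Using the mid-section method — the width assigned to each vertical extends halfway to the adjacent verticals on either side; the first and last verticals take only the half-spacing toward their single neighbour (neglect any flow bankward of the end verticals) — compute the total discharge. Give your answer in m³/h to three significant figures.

w_1 = (2.1 − 0.7)/2 = 0.7 m; q_1 = 0.30 × 0.13 × 0.7 = 0.02730 m³/s
w_2 = (7.8 − 0.7)/2 = 3.55 m; q_2 = 0.41 × 0.26 × 3.55 = 0.3784 m³/s
w_3 = (11.0 − 2.1)/2 = 4.45 m; q_3 = 0.68 × 0.59 × 4.45 = 1.785 m³/s
w_4 = (14.0 − 7.8)/2 = 3.1 m; q_4 = 0.44 × 0.43 × 3.1 = 0.5865 m³/s
w_5 = (14.0 − 11.0)/2 = 1.5 m; q_5 = 0.30 × 0.18 × 1.5 = 0.08100 m³/s
Q = Σ qᵢ = 2.859 m³/s
= 2.859 × 3600 = 10290 m³/h

10300 m³/h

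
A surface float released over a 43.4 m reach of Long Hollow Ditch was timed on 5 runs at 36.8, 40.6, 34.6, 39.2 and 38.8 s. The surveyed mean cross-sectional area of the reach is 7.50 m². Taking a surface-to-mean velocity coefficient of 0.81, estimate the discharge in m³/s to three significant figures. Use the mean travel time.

6.94 m³/s

t̄ = (36.8 + 40.6 + 34.6 + 39.2 + 38.8) / 5 = 38 s
v_surface = L / t̄ = 43.4 / 38 = 1.142 m/s
v_mean = 0.81 × 1.142 = 0.9251 m/s
Q = A × v_mean = 7.50 × 0.9251 = 6.938 m³/s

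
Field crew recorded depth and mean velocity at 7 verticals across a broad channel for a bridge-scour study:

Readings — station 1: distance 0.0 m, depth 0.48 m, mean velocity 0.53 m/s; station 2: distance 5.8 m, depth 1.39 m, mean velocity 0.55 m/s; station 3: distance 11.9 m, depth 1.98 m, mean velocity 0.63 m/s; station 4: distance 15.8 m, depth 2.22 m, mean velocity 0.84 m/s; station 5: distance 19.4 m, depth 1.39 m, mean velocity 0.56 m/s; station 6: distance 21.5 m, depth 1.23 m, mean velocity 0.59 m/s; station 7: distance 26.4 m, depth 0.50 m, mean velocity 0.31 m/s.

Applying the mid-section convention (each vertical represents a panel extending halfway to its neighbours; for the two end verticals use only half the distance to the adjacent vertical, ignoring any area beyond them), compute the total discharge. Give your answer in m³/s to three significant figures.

23.7 m³/s

w_1 = (5.8 − 0.0)/2 = 2.9 m; q_1 = 0.53 × 0.48 × 2.9 = 0.7378 m³/s
w_2 = (11.9 − 0.0)/2 = 5.95 m; q_2 = 0.55 × 1.39 × 5.95 = 4.549 m³/s
w_3 = (15.8 − 5.8)/2 = 5 m; q_3 = 0.63 × 1.98 × 5 = 6.237 m³/s
w_4 = (19.4 − 11.9)/2 = 3.75 m; q_4 = 0.84 × 2.22 × 3.75 = 6.993 m³/s
w_5 = (21.5 − 15.8)/2 = 2.85 m; q_5 = 0.56 × 1.39 × 2.85 = 2.218 m³/s
w_6 = (26.4 − 19.4)/2 = 3.5 m; q_6 = 0.59 × 1.23 × 3.5 = 2.540 m³/s
w_7 = (26.4 − 21.5)/2 = 2.45 m; q_7 = 0.31 × 0.50 × 2.45 = 0.3798 m³/s
Q = Σ qᵢ = 23.65 m³/s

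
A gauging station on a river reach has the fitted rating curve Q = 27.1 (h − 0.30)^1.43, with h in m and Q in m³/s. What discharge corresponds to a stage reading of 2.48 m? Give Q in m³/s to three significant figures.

82.6 m³/s

Q = 27.1 × (2.48 − 0.30)^1.43 = 27.1 × 2.18^1.43 = 82.60 m³/s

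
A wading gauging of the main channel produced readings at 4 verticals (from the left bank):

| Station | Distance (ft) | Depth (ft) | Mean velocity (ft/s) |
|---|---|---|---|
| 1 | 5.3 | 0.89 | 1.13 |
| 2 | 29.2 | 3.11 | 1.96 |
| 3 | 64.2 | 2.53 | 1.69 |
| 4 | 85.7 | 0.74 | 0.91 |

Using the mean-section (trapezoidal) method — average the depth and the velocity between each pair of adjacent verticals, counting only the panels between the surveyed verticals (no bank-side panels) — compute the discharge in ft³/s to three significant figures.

300 ft³/s

Panel 1-2: Δb = 23.9 ft, d̄ = (0.89+3.11)/2 = 2, v̄ = (1.13+1.96)/2 = 1.545 → q = 23.9×2×1.545 = 73.85 ft³/s
Panel 2-3: Δb = 35 ft, d̄ = (3.11+2.53)/2 = 2.82, v̄ = (1.96+1.69)/2 = 1.825 → q = 35×2.82×1.825 = 180.1 ft³/s
Panel 3-4: Δb = 21.5 ft, d̄ = (2.53+0.74)/2 = 1.635, v̄ = (1.69+0.91)/2 = 1.3 → q = 21.5×1.635×1.3 = 45.70 ft³/s
Q = Σ q = 299.7 ft³/s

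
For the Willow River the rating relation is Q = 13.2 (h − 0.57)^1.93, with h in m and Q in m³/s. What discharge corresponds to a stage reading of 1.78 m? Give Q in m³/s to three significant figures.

19.1 m³/s

Q = 13.2 × (1.78 − 0.57)^1.93 = 13.2 × 1.21^1.93 = 19.07 m³/s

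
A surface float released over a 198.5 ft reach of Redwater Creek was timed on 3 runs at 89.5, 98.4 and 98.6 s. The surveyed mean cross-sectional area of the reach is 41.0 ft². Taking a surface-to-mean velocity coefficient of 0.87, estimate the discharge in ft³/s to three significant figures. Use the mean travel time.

t̄ = (89.5 + 98.4 + 98.6) / 3 = 95.5 s
v_surface = L / t̄ = 198.5 / 95.5 = 2.079 ft/s
v_mean = 0.87 × 2.079 = 1.808 ft/s
Q = A × v_mean = 41.0 × 1.808 = 74.14 ft³/s

74.1 ft³/s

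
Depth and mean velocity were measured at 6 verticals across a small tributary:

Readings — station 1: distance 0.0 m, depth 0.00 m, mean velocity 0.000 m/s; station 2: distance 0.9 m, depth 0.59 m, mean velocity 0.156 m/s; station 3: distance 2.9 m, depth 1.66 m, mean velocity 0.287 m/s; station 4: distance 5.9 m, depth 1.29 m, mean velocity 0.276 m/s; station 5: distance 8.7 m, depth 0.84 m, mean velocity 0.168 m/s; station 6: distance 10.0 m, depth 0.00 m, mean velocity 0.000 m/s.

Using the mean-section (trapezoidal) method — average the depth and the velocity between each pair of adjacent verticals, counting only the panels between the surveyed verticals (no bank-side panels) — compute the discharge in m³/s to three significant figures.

2.47 m³/s

Panel 1-2: Δb = 0.9 m, d̄ = (0.00+0.59)/2 = 0.295, v̄ = (0.000+0.156)/2 = 0.078 → q = 0.9×0.295×0.078 = 0.02071 m³/s
Panel 2-3: Δb = 2 m, d̄ = (0.59+1.66)/2 = 1.125, v̄ = (0.156+0.287)/2 = 0.2215 → q = 2×1.125×0.2215 = 0.4984 m³/s
Panel 3-4: Δb = 3 m, d̄ = (1.66+1.29)/2 = 1.475, v̄ = (0.287+0.276)/2 = 0.2815 → q = 3×1.475×0.2815 = 1.246 m³/s
Panel 4-5: Δb = 2.8 m, d̄ = (1.29+0.84)/2 = 1.065, v̄ = (0.276+0.168)/2 = 0.222 → q = 2.8×1.065×0.222 = 0.6620 m³/s
Panel 5-6: Δb = 1.3 m, d̄ = (0.84+0.00)/2 = 0.42, v̄ = (0.168+0.000)/2 = 0.084 → q = 1.3×0.42×0.084 = 0.04586 m³/s
Q = Σ q = 2.473 m³/s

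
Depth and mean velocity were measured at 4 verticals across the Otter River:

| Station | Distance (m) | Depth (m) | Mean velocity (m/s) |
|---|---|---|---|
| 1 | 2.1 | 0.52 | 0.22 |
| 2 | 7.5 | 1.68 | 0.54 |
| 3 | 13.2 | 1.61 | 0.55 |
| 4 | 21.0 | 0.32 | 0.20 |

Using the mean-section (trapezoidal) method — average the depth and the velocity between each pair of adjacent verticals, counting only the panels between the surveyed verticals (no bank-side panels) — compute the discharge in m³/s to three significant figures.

Panel 1-2: Δb = 5.4 m, d̄ = (0.52+1.68)/2 = 1.1, v̄ = (0.22+0.54)/2 = 0.38 → q = 5.4×1.1×0.38 = 2.257 m³/s
Panel 2-3: Δb = 5.7 m, d̄ = (1.68+1.61)/2 = 1.645, v̄ = (0.54+0.55)/2 = 0.545 → q = 5.7×1.645×0.545 = 5.110 m³/s
Panel 3-4: Δb = 7.8 m, d̄ = (1.61+0.32)/2 = 0.965, v̄ = (0.55+0.20)/2 = 0.375 → q = 7.8×0.965×0.375 = 2.823 m³/s
Q = Σ q = 10.19 m³/s

10.2 m³/s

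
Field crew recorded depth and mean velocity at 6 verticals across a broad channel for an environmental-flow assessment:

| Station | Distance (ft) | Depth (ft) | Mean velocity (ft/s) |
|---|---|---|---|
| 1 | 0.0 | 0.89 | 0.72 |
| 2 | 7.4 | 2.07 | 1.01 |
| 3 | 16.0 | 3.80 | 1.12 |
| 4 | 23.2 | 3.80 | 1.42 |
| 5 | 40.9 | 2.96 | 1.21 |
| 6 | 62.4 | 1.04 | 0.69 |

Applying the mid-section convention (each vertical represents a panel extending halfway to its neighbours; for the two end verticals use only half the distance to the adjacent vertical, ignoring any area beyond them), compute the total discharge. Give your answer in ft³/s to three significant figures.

w_1 = (7.4 − 0.0)/2 = 3.7 ft; q_1 = 0.72 × 0.89 × 3.7 = 2.371 ft³/s
w_2 = (16.0 − 0.0)/2 = 8 ft; q_2 = 1.01 × 2.07 × 8 = 16.73 ft³/s
w_3 = (23.2 − 7.4)/2 = 7.9 ft; q_3 = 1.12 × 3.80 × 7.9 = 33.62 ft³/s
w_4 = (40.9 − 16.0)/2 = 12.45 ft; q_4 = 1.42 × 3.80 × 12.45 = 67.18 ft³/s
w_5 = (62.4 − 23.2)/2 = 19.6 ft; q_5 = 1.21 × 2.96 × 19.6 = 70.20 ft³/s
w_6 = (62.4 − 40.9)/2 = 10.75 ft; q_6 = 0.69 × 1.04 × 10.75 = 7.714 ft³/s
Q = Σ qᵢ = 197.8 ft³/s

198 ft³/s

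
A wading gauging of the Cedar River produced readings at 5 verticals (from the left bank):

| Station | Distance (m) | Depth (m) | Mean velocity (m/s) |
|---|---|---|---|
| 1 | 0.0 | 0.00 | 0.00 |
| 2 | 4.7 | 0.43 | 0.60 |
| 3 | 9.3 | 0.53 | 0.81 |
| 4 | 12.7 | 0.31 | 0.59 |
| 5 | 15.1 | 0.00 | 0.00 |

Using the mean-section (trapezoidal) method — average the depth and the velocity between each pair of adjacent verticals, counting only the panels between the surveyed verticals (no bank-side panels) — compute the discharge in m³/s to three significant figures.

Panel 1-2: Δb = 4.7 m, d̄ = (0.00+0.43)/2 = 0.215, v̄ = (0.00+0.60)/2 = 0.3 → q = 4.7×0.215×0.3 = 0.3032 m³/s
Panel 2-3: Δb = 4.6 m, d̄ = (0.43+0.53)/2 = 0.48, v̄ = (0.60+0.81)/2 = 0.705 → q = 4.6×0.48×0.705 = 1.557 m³/s
Panel 3-4: Δb = 3.4 m, d̄ = (0.53+0.31)/2 = 0.42, v̄ = (0.81+0.59)/2 = 0.7 → q = 3.4×0.42×0.7 = 0.9996 m³/s
Panel 4-5: Δb = 2.4 m, d̄ = (0.31+0.00)/2 = 0.155, v̄ = (0.59+0.00)/2 = 0.295 → q = 2.4×0.155×0.295 = 0.1097 m³/s
Q = Σ q = 2.969 m³/s

2.97 m³/s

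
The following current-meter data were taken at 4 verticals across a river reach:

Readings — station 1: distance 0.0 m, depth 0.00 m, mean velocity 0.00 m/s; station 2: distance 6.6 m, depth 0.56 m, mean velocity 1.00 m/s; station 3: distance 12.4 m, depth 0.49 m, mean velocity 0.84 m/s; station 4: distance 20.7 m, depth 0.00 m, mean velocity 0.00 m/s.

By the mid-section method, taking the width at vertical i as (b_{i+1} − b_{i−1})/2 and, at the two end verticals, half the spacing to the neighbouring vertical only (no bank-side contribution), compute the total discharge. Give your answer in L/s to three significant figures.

6370 L/s

w_2 = (12.4 − 0.0)/2 = 6.2 m; q_2 = 1.00 × 0.56 × 6.2 = 3.472 m³/s
w_3 = (20.7 − 6.6)/2 = 7.05 m; q_3 = 0.84 × 0.49 × 7.05 = 2.902 m³/s
Stations 1, 4 contribute zero (depth or velocity is 0).
Q = Σ qᵢ = 6.374 m³/s
= 6.374 × 1000 = 6374 L/s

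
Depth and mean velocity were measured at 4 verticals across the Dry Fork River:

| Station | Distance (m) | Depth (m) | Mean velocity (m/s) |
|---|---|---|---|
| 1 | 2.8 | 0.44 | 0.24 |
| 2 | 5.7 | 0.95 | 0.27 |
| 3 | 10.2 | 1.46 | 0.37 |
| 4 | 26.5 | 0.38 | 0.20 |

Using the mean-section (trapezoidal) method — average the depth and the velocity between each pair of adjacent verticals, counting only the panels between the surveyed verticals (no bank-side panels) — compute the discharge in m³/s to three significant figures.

Panel 1-2: Δb = 2.9 m, d̄ = (0.44+0.95)/2 = 0.695, v̄ = (0.24+0.27)/2 = 0.255 → q = 2.9×0.695×0.255 = 0.5140 m³/s
Panel 2-3: Δb = 4.5 m, d̄ = (0.95+1.46)/2 = 1.205, v̄ = (0.27+0.37)/2 = 0.32 → q = 4.5×1.205×0.32 = 1.735 m³/s
Panel 3-4: Δb = 16.3 m, d̄ = (1.46+0.38)/2 = 0.92, v̄ = (0.37+0.20)/2 = 0.285 → q = 16.3×0.92×0.285 = 4.274 m³/s
Q = Σ q = 6.523 m³/s

6.52 m³/s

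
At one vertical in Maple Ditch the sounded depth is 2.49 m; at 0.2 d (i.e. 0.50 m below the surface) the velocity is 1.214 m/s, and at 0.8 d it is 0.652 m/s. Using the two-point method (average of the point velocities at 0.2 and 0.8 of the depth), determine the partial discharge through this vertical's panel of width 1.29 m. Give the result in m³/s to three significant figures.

3.00 m³/s

v̄ = (1.214 + 0.652) / 2 = 0.9330 m/s
q = v̄ × d × w = 0.9330 × 2.49 × 1.29 = 2.997 m³/s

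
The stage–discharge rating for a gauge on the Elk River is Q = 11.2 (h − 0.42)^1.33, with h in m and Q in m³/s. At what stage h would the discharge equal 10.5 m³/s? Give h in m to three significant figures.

h − h₀ = (Q/C)^(1/b) = (10.5/11.2)^(1/1.33) = 0.9526 m
h = 0.42 + 0.9526 = 1.373 m

1.37 m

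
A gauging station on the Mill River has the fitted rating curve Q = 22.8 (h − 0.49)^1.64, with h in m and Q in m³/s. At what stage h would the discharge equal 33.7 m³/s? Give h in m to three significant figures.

h − h₀ = (Q/C)^(1/b) = (33.7/22.8)^(1/1.64) = 1.269 m
h = 0.49 + 1.269 = 1.759 m

1.76 m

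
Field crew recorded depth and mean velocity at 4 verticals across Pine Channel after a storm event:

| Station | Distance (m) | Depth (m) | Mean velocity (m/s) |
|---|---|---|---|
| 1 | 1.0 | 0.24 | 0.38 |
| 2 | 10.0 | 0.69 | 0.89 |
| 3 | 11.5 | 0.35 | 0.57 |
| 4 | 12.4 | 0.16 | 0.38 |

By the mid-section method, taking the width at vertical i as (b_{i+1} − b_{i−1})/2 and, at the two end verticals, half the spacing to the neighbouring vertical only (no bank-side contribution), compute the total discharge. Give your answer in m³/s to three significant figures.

3.90 m³/s

w_1 = (10.0 − 1.0)/2 = 4.5 m; q_1 = 0.38 × 0.24 × 4.5 = 0.4104 m³/s
w_2 = (11.5 − 1.0)/2 = 5.25 m; q_2 = 0.89 × 0.69 × 5.25 = 3.224 m³/s
w_3 = (12.4 − 10.0)/2 = 1.2 m; q_3 = 0.57 × 0.35 × 1.2 = 0.2394 m³/s
w_4 = (12.4 − 11.5)/2 = 0.45 m; q_4 = 0.38 × 0.16 × 0.45 = 0.02736 m³/s
Q = Σ qᵢ = 3.901 m³/s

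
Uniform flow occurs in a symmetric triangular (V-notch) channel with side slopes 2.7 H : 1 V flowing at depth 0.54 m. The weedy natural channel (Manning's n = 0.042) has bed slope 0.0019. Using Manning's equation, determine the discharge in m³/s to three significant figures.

0.327 m³/s

A = z·y² = 2.7×0.54² = 0.7873 m²
P = 2y√(1+z²) = 2×0.54×√(1+2.7²) = 3.110 m
R = A/P = 0.7873/3.110 = 0.2532 m
Q = (1/n)·A·R^(2/3)·S^(1/2) = (1/0.042) × 0.7873 × 0.2532^(2/3) × 0.0019^(1/2) = 0.3270 m³/s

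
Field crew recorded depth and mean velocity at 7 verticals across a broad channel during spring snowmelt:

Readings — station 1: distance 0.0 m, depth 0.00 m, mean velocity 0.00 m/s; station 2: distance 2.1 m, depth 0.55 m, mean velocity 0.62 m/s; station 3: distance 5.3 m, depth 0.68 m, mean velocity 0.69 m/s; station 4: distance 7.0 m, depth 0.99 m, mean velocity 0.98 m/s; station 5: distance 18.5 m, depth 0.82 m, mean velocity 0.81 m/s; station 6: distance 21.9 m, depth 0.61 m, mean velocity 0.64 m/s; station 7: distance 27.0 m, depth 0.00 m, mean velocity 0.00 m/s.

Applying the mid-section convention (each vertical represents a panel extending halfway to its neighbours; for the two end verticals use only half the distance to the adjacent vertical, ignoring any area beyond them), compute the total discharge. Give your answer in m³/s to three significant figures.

15.1 m³/s

w_2 = (5.3 − 0.0)/2 = 2.65 m; q_2 = 0.62 × 0.55 × 2.65 = 0.9037 m³/s
w_3 = (7.0 − 2.1)/2 = 2.45 m; q_3 = 0.69 × 0.68 × 2.45 = 1.150 m³/s
w_4 = (18.5 − 5.3)/2 = 6.6 m; q_4 = 0.98 × 0.99 × 6.6 = 6.403 m³/s
w_5 = (21.9 − 7.0)/2 = 7.45 m; q_5 = 0.81 × 0.82 × 7.45 = 4.948 m³/s
w_6 = (27.0 − 18.5)/2 = 4.25 m; q_6 = 0.64 × 0.61 × 4.25 = 1.659 m³/s
Stations 1, 7 contribute zero (depth or velocity is 0).
Q = Σ qᵢ = 15.06 m³/s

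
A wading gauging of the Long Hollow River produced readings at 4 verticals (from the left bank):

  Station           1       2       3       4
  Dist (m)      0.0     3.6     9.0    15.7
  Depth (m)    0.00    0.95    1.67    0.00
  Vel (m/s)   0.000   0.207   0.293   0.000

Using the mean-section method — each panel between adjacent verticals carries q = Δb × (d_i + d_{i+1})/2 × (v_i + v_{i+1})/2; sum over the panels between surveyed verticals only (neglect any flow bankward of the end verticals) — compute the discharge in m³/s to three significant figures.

2.77 m³/s

Panel 1-2: Δb = 3.6 m, d̄ = (0.00+0.95)/2 = 0.475, v̄ = (0.000+0.207)/2 = 0.1035 → q = 3.6×0.475×0.1035 = 0.1770 m³/s
Panel 2-3: Δb = 5.4 m, d̄ = (0.95+1.67)/2 = 1.31, v̄ = (0.207+0.293)/2 = 0.25 → q = 5.4×1.31×0.25 = 1.769 m³/s
Panel 3-4: Δb = 6.7 m, d̄ = (1.67+0.00)/2 = 0.835, v̄ = (0.293+0.000)/2 = 0.1465 → q = 6.7×0.835×0.1465 = 0.8196 m³/s
Q = Σ q = 2.765 m³/s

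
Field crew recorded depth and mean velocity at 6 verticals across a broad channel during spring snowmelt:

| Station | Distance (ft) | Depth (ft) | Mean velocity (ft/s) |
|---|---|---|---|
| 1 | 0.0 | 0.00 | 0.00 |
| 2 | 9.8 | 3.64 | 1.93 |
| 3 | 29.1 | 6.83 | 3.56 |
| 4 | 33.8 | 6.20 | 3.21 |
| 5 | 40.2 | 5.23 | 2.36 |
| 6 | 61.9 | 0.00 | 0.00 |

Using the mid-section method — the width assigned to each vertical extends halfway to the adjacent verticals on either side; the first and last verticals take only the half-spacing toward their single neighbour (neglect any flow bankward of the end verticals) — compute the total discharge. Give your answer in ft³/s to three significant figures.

678 ft³/s

w_2 = (29.1 − 0.0)/2 = 14.55 ft; q_2 = 1.93 × 3.64 × 14.55 = 102.2 ft³/s
w_3 = (33.8 − 9.8)/2 = 12 ft; q_3 = 3.56 × 6.83 × 12 = 291.8 ft³/s
w_4 = (40.2 − 29.1)/2 = 5.55 ft; q_4 = 3.21 × 6.20 × 5.55 = 110.5 ft³/s
w_5 = (61.9 − 33.8)/2 = 14.05 ft; q_5 = 2.36 × 5.23 × 14.05 = 173.4 ft³/s
Stations 1, 6 contribute zero (depth or velocity is 0).
Q = Σ qᵢ = 677.9 ft³/s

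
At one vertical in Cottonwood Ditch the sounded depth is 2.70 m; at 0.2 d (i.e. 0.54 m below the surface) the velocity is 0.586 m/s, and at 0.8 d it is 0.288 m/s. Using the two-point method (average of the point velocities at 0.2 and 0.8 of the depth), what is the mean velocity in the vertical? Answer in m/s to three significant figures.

v̄ = (0.586 + 0.288) / 2 = 0.4370 m/s

0.437 m/s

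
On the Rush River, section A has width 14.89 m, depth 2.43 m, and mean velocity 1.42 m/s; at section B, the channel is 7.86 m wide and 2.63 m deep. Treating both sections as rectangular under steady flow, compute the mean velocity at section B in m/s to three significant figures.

2.49 m/s

Q = A₁V₁ = (14.89×2.43) × 1.42 = 51.38 m³/s
A₂ = 7.86 × 2.63 = 20.67 m²
V₂ = Q/A₂ = 51.38/20.67 = 2.485 m/s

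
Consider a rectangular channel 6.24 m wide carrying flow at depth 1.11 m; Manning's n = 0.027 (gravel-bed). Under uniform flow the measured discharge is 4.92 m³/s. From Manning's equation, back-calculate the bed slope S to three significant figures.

A = b·y = 6.24 × 1.11 = 6.926 m²
P = b + 2y = 6.24 + 2×1.11 = 8.460 m
R = A/P = 6.926/8.460 = 0.8187 m
S = (Q·n / (1·A·R^(2/3)))² = (4.92×0.027 / (1×6.926×0.8752))² = 0.0004802

0.000480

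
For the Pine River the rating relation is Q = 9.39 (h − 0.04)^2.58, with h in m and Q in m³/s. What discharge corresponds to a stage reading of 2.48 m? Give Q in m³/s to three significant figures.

93.8 m³/s

Q = 9.39 × (2.48 − 0.04)^2.58 = 9.39 × 2.44^2.58 = 93.78 m³/s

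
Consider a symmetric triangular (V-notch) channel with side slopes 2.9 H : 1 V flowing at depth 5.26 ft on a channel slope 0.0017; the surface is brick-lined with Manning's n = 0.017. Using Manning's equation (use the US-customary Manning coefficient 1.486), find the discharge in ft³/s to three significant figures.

A = z·y² = 2.9×5.26² = 80.24 ft²
P = 2y√(1+z²) = 2×5.26×√(1+2.9²) = 32.27 ft
R = A/P = 80.24/32.27 = 2.486 ft
Q = (1.486/n)·A·R^(2/3)·S^(1/2) = (1.486/0.017) × 80.24 × 2.486^(2/3) × 0.0017^(1/2) = 530.7 ft³/s

531 ft³/s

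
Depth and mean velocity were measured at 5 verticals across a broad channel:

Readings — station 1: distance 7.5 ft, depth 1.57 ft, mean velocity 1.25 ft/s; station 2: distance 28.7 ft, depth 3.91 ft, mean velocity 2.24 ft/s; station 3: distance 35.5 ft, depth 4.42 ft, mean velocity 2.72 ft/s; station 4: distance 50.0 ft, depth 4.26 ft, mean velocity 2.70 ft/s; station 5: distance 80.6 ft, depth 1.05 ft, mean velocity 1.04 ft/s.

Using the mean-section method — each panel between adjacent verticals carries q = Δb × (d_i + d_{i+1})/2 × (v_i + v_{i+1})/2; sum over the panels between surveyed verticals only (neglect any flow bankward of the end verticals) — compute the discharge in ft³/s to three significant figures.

Panel 1-2: Δb = 21.2 ft, d̄ = (1.57+3.91)/2 = 2.74, v̄ = (1.25+2.24)/2 = 1.745 → q = 21.2×2.74×1.745 = 101.4 ft³/s
Panel 2-3: Δb = 6.8 ft, d̄ = (3.91+4.42)/2 = 4.165, v̄ = (2.24+2.72)/2 = 2.48 → q = 6.8×4.165×2.48 = 70.24 ft³/s
Panel 3-4: Δb = 14.5 ft, d̄ = (4.42+4.26)/2 = 4.34, v̄ = (2.72+2.70)/2 = 2.71 → q = 14.5×4.34×2.71 = 170.5 ft³/s
Panel 4-5: Δb = 30.6 ft, d̄ = (4.26+1.05)/2 = 2.655, v̄ = (2.70+1.04)/2 = 1.87 → q = 30.6×2.655×1.87 = 151.9 ft³/s
Q = Σ q = 494.1 ft³/s

494 ft³/s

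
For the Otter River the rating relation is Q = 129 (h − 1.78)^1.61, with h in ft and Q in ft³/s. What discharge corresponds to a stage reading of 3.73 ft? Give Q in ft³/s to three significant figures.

378 ft³/s

Q = 129 × (3.73 − 1.78)^1.61 = 129 × 1.95^1.61 = 378.0 ft³/s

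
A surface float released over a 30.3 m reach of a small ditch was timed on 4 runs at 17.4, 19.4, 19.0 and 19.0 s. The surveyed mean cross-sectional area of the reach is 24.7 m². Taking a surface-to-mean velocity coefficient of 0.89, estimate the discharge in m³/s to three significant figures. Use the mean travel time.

t̄ = (17.4 + 19.4 + 19.0 + 19.0) / 4 = 18.7 s
v_surface = L / t̄ = 30.3 / 18.7 = 1.620 m/s
v_mean = 0.89 × 1.620 = 1.442 m/s
Q = A × v_mean = 24.7 × 1.442 = 35.62 m³/s

35.6 m³/s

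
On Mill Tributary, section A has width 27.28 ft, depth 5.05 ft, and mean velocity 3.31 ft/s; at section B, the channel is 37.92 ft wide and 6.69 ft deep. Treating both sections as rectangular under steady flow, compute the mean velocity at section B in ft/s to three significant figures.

Q = A₁V₁ = (27.28×5.05) × 3.31 = 456.0 ft³/s
A₂ = 37.92 × 6.69 = 253.7 ft²
V₂ = Q/A₂ = 456.0/253.7 = 1.798 ft/s

1.80 ft/s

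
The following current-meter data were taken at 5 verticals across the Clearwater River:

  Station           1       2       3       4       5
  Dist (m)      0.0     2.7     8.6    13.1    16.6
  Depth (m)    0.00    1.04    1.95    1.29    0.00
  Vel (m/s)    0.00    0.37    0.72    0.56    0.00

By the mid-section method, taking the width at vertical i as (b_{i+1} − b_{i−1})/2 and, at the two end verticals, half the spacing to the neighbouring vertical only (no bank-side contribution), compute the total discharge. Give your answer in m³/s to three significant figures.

11.8 m³/s

w_2 = (8.6 − 0.0)/2 = 4.3 m; q_2 = 0.37 × 1.04 × 4.3 = 1.655 m³/s
w_3 = (13.1 − 2.7)/2 = 5.2 m; q_3 = 0.72 × 1.95 × 5.2 = 7.301 m³/s
w_4 = (16.6 − 8.6)/2 = 4 m; q_4 = 0.56 × 1.29 × 4 = 2.890 m³/s
Stations 1, 5 contribute zero (depth or velocity is 0).
Q = Σ qᵢ = 11.85 m³/s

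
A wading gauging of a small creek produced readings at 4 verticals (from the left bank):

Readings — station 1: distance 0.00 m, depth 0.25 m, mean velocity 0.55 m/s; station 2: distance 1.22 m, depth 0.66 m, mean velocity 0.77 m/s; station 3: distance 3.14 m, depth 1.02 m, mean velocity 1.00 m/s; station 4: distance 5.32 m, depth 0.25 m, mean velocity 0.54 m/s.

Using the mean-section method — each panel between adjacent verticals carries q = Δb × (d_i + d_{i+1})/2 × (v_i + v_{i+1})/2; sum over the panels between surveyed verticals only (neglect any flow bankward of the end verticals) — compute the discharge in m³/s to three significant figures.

2.86 m³/s

Panel 1-2: Δb = 1.22 m, d̄ = (0.25+0.66)/2 = 0.455, v̄ = (0.55+0.77)/2 = 0.66 → q = 1.22×0.455×0.66 = 0.3664 m³/s
Panel 2-3: Δb = 1.92 m, d̄ = (0.66+1.02)/2 = 0.84, v̄ = (0.77+1.00)/2 = 0.885 → q = 1.92×0.84×0.885 = 1.427 m³/s
Panel 3-4: Δb = 2.18 m, d̄ = (1.02+0.25)/2 = 0.635, v̄ = (1.00+0.54)/2 = 0.77 → q = 2.18×0.635×0.77 = 1.066 m³/s
Q = Σ q = 2.860 m³/s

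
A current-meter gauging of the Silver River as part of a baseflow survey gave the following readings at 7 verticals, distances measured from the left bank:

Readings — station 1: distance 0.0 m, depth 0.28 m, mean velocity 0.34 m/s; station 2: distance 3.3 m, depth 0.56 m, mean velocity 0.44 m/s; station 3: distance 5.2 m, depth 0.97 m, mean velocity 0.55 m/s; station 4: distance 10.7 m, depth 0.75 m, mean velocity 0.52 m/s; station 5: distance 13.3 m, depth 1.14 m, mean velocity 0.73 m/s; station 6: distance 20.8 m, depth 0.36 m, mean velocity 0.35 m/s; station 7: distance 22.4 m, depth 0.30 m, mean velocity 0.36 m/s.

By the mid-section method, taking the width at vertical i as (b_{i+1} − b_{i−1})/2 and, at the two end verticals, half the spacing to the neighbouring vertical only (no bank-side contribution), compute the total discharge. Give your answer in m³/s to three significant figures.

9.21 m³/s

w_1 = (3.3 − 0.0)/2 = 1.65 m; q_1 = 0.34 × 0.28 × 1.65 = 0.1571 m³/s
w_2 = (5.2 − 0.0)/2 = 2.6 m; q_2 = 0.44 × 0.56 × 2.6 = 0.6406 m³/s
w_3 = (10.7 − 3.3)/2 = 3.7 m; q_3 = 0.55 × 0.97 × 3.7 = 1.974 m³/s
w_4 = (13.3 − 5.2)/2 = 4.05 m; q_4 = 0.52 × 0.75 × 4.05 = 1.580 m³/s
w_5 = (20.8 − 10.7)/2 = 5.05 m; q_5 = 0.73 × 1.14 × 5.05 = 4.203 m³/s
w_6 = (22.4 − 13.3)/2 = 4.55 m; q_6 = 0.35 × 0.36 × 4.55 = 0.5733 m³/s
w_7 = (22.4 − 20.8)/2 = 0.8 m; q_7 = 0.36 × 0.30 × 0.8 = 0.08640 m³/s
Q = Σ qᵢ = 9.213 m³/s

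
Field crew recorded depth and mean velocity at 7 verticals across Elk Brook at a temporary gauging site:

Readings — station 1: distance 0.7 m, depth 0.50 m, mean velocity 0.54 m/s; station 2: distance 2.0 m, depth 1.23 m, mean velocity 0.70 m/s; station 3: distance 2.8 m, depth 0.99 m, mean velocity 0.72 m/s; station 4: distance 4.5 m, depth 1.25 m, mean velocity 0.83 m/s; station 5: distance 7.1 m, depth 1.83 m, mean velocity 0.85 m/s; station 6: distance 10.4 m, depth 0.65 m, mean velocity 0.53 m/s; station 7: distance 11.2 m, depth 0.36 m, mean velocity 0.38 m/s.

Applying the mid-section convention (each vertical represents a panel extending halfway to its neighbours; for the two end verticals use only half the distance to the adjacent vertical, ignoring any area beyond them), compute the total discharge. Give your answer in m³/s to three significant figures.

w_1 = (2.0 − 0.7)/2 = 0.65 m; q_1 = 0.54 × 0.50 × 0.65 = 0.1755 m³/s
w_2 = (2.8 − 0.7)/2 = 1.05 m; q_2 = 0.70 × 1.23 × 1.05 = 0.9041 m³/s
w_3 = (4.5 − 2.0)/2 = 1.25 m; q_3 = 0.72 × 0.99 × 1.25 = 0.8910 m³/s
w_4 = (7.1 − 2.8)/2 = 2.15 m; q_4 = 0.83 × 1.25 × 2.15 = 2.231 m³/s
w_5 = (10.4 − 4.5)/2 = 2.95 m; q_5 = 0.85 × 1.83 × 2.95 = 4.589 m³/s
w_6 = (11.2 − 7.1)/2 = 2.05 m; q_6 = 0.53 × 0.65 × 2.05 = 0.7062 m³/s
w_7 = (11.2 − 10.4)/2 = 0.4 m; q_7 = 0.38 × 0.36 × 0.4 = 0.05472 m³/s
Q = Σ qᵢ = 9.551 m³/s

9.55 m³/s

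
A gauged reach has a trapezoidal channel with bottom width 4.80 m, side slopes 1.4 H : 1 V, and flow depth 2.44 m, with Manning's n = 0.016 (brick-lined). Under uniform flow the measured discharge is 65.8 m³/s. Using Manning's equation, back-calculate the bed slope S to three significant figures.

0.00158

A = (b + z·y)·y = (4.80 + 1.4×2.44)×2.44 = 20.05 m²
P = b + 2y√(1+z²) = 4.80 + 2×2.44×√(1+1.4²) = 13.20 m
R = A/P = 20.05/13.20 = 1.519 m
S = (Q·n / (1·A·R^(2/3)))² = (65.8×0.016 / (1×20.05×1.322))² = 0.001579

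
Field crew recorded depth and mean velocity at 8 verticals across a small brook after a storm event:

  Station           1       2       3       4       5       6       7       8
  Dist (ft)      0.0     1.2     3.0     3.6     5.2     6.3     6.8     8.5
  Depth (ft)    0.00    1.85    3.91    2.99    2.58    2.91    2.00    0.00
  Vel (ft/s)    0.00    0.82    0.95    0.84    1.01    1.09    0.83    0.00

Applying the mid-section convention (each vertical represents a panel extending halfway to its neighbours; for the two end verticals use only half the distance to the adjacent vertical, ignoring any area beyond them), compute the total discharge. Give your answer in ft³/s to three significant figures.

w_2 = (3.0 − 0.0)/2 = 1.5 ft; q_2 = 0.82 × 1.85 × 1.5 = 2.276 ft³/s
w_3 = (3.6 − 1.2)/2 = 1.2 ft; q_3 = 0.95 × 3.91 × 1.2 = 4.457 ft³/s
w_4 = (5.2 − 3.0)/2 = 1.1 ft; q_4 = 0.84 × 2.99 × 1.1 = 2.763 ft³/s
w_5 = (6.3 − 3.6)/2 = 1.35 ft; q_5 = 1.01 × 2.58 × 1.35 = 3.518 ft³/s
w_6 = (6.8 − 5.2)/2 = 0.8 ft; q_6 = 1.09 × 2.91 × 0.8 = 2.538 ft³/s
w_7 = (8.5 − 6.3)/2 = 1.1 ft; q_7 = 0.83 × 2.00 × 1.1 = 1.826 ft³/s
Stations 1, 8 contribute zero (depth or velocity is 0).
Q = Σ qᵢ = 17.38 ft³/s

17.4 ft³/s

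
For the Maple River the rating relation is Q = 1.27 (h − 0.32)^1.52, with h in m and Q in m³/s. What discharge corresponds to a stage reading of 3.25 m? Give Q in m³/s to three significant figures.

6.51 m³/s

Q = 1.27 × (3.25 − 0.32)^1.52 = 1.27 × 2.93^1.52 = 6.508 m³/s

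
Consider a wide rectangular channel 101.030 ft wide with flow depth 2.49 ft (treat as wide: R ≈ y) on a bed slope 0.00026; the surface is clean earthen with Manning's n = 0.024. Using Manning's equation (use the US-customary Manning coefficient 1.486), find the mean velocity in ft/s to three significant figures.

A = b·y = 101.030 × 2.49 = 251.6 ft²
Wide channel: R ≈ y = 2.49 ft
Q = (1.486/n)·A·R^(2/3)·S^(1/2) = (1.486/0.024) × 251.6 × 2.490^(2/3) × 0.00026^(1/2) = 461.4 ft³/s
V = Q/A = 461.4/251.6 = 1.834 ft/s

1.83 ft/s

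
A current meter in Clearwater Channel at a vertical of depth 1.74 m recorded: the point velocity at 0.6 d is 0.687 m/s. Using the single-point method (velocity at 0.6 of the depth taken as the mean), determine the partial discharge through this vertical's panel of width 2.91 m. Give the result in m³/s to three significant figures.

v̄ = v₀.₆ = 0.687 m/s
q = v̄ × d × w = 0.6870 × 1.74 × 2.91 = 3.479 m³/s

3.48 m³/s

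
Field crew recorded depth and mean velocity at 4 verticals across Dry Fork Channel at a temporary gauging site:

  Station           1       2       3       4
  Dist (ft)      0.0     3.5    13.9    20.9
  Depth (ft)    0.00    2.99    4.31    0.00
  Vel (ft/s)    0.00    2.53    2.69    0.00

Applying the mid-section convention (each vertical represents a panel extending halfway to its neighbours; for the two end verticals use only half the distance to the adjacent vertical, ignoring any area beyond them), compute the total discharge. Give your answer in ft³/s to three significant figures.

w_2 = (13.9 − 0.0)/2 = 6.95 ft; q_2 = 2.53 × 2.99 × 6.95 = 52.57 ft³/s
w_3 = (20.9 − 3.5)/2 = 8.7 ft; q_3 = 2.69 × 4.31 × 8.7 = 100.9 ft³/s
Stations 1, 4 contribute zero (depth or velocity is 0).
Q = Σ qᵢ = 153.4 ft³/s

153 ft³/s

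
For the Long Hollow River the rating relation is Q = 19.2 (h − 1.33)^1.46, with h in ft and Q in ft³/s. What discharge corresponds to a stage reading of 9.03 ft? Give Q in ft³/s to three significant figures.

378 ft³/s

Q = 19.2 × (9.03 − 1.33)^1.46 = 19.2 × 7.7^1.46 = 378.1 ft³/s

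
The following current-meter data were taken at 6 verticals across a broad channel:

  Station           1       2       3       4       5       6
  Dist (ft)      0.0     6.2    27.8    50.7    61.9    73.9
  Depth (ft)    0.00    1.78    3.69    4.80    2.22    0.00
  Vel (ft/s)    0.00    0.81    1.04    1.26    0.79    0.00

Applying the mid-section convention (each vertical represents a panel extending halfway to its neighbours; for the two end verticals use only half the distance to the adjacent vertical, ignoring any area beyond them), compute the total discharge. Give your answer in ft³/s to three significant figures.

w_2 = (27.8 − 0.0)/2 = 13.9 ft; q_2 = 0.81 × 1.78 × 13.9 = 20.04 ft³/s
w_3 = (50.7 − 6.2)/2 = 22.25 ft; q_3 = 1.04 × 3.69 × 22.25 = 85.39 ft³/s
w_4 = (61.9 − 27.8)/2 = 17.05 ft; q_4 = 1.26 × 4.80 × 17.05 = 103.1 ft³/s
w_5 = (73.9 − 50.7)/2 = 11.6 ft; q_5 = 0.79 × 2.22 × 11.6 = 20.34 ft³/s
Stations 1, 6 contribute zero (depth or velocity is 0).
Q = Σ qᵢ = 228.9 ft³/s

229 ft³/s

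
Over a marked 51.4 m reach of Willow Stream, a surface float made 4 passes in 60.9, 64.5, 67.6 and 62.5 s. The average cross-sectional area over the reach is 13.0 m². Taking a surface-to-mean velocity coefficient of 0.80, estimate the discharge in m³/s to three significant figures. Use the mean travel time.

t̄ = (60.9 + 64.5 + 67.6 + 62.5) / 4 = 63.875 s
v_surface = L / t̄ = 51.4 / 63.875 = 0.8047 m/s
v_mean = 0.80 × 0.8047 = 0.6438 m/s
Q = A × v_mean = 13.0 × 0.6438 = 8.369 m³/s

8.37 m³/s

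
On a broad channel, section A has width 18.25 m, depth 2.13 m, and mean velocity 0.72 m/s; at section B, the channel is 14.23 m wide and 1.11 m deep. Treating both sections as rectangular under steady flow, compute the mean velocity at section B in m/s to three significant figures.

Q = A₁V₁ = (18.25×2.13) × 0.72 = 27.99 m³/s
A₂ = 14.23 × 1.11 = 15.80 m²
V₂ = Q/A₂ = 27.99/15.80 = 1.772 m/s

1.77 m/s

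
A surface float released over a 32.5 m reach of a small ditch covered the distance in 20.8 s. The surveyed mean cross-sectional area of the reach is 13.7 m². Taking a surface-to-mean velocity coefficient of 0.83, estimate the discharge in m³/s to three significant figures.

17.8 m³/s

v_surface = L / t̄ = 32.5 / 20.8 = 1.563 m/s
v_mean = 0.83 × 1.563 = 1.297 m/s
Q = A × v_mean = 13.7 × 1.297 = 17.77 m³/s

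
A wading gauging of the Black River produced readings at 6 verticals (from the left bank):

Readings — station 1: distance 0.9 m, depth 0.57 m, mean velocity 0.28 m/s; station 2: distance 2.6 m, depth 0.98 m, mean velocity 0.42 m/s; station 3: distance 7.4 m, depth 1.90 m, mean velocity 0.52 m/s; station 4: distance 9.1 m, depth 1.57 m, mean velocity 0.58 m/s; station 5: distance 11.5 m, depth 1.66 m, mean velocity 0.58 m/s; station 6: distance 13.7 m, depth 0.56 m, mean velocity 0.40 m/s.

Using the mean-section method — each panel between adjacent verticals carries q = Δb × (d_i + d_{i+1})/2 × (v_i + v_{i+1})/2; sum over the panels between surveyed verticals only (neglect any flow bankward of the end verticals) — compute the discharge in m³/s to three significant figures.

Panel 1-2: Δb = 1.7 m, d̄ = (0.57+0.98)/2 = 0.775, v̄ = (0.28+0.42)/2 = 0.35 → q = 1.7×0.775×0.35 = 0.4611 m³/s
Panel 2-3: Δb = 4.8 m, d̄ = (0.98+1.90)/2 = 1.44, v̄ = (0.42+0.52)/2 = 0.47 → q = 4.8×1.44×0.47 = 3.249 m³/s
Panel 3-4: Δb = 1.7 m, d̄ = (1.90+1.57)/2 = 1.735, v̄ = (0.52+0.58)/2 = 0.55 → q = 1.7×1.735×0.55 = 1.622 m³/s
Panel 4-5: Δb = 2.4 m, d̄ = (1.57+1.66)/2 = 1.615, v̄ = (0.58+0.58)/2 = 0.58 → q = 2.4×1.615×0.58 = 2.248 m³/s
Panel 5-6: Δb = 2.2 m, d̄ = (1.66+0.56)/2 = 1.11, v̄ = (0.58+0.40)/2 = 0.49 → q = 2.2×1.11×0.49 = 1.197 m³/s
Q = Σ q = 8.777 m³/s

8.78 m³/s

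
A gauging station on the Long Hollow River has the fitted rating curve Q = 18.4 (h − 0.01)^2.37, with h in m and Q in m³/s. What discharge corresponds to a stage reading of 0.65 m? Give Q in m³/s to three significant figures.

6.39 m³/s

Q = 18.4 × (0.65 − 0.01)^2.37 = 18.4 × 0.64^2.37 = 6.389 m³/s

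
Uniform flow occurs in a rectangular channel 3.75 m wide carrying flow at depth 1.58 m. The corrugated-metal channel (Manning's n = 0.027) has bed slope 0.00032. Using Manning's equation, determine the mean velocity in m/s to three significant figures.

A = b·y = 3.75 × 1.58 = 5.925 m²
P = b + 2y = 3.75 + 2×1.58 = 6.910 m
R = A/P = 5.925/6.910 = 0.8575 m
Q = (1/n)·A·R^(2/3)·S^(1/2) = (1/0.027) × 5.925 × 0.8575^(2/3) × 0.00032^(1/2) = 3.543 m³/s
V = Q/A = 3.543/5.925 = 0.5980 m/s

0.598 m/s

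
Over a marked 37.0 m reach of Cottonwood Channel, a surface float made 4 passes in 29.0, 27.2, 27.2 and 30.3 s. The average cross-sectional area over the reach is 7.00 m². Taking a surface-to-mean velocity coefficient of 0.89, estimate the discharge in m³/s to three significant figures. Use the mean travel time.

t̄ = (29.0 + 27.2 + 27.2 + 30.3) / 4 = 28.425 s
v_surface = L / t̄ = 37.0 / 28.425 = 1.302 m/s
v_mean = 0.89 × 1.302 = 1.158 m/s
Q = A × v_mean = 7.00 × 1.158 = 8.109 m³/s

8.11 m³/s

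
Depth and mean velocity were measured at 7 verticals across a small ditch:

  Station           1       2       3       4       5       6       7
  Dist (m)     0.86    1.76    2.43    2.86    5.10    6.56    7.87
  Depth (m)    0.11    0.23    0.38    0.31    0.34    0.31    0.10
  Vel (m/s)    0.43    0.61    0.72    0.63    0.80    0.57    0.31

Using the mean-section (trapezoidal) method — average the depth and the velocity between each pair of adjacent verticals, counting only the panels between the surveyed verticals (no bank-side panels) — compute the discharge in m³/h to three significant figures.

4610 m³/h

Panel 1-2: Δb = 0.9 m, d̄ = (0.11+0.23)/2 = 0.17, v̄ = (0.43+0.61)/2 = 0.52 → q = 0.9×0.17×0.52 = 0.07956 m³/s
Panel 2-3: Δb = 0.67 m, d̄ = (0.23+0.38)/2 = 0.305, v̄ = (0.61+0.72)/2 = 0.665 → q = 0.67×0.305×0.665 = 0.1359 m³/s
Panel 3-4: Δb = 0.43 m, d̄ = (0.38+0.31)/2 = 0.345, v̄ = (0.72+0.63)/2 = 0.675 → q = 0.43×0.345×0.675 = 0.1001 m³/s
Panel 4-5: Δb = 2.24 m, d̄ = (0.31+0.34)/2 = 0.325, v̄ = (0.63+0.80)/2 = 0.715 → q = 2.24×0.325×0.715 = 0.5205 m³/s
Panel 5-6: Δb = 1.46 m, d̄ = (0.34+0.31)/2 = 0.325, v̄ = (0.80+0.57)/2 = 0.685 → q = 1.46×0.325×0.685 = 0.3250 m³/s
Panel 6-7: Δb = 1.31 m, d̄ = (0.31+0.10)/2 = 0.205, v̄ = (0.57+0.31)/2 = 0.44 → q = 1.31×0.205×0.44 = 0.1182 m³/s
Q = Σ q = 1.279 m³/s
= 1.279 × 3600 = 4605 m³/h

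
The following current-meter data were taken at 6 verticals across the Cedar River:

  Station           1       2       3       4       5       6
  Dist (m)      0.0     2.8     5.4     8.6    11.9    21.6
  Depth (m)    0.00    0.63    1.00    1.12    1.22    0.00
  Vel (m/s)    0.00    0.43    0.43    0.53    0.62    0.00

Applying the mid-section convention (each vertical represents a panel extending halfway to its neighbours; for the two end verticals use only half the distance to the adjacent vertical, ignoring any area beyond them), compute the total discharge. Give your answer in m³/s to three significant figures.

w_2 = (5.4 − 0.0)/2 = 2.7 m; q_2 = 0.43 × 0.63 × 2.7 = 0.7314 m³/s
w_3 = (8.6 − 2.8)/2 = 2.9 m; q_3 = 0.43 × 1.00 × 2.9 = 1.247 m³/s
w_4 = (11.9 − 5.4)/2 = 3.25 m; q_4 = 0.53 × 1.12 × 3.25 = 1.929 m³/s
w_5 = (21.6 − 8.6)/2 = 6.5 m; q_5 = 0.62 × 1.22 × 6.5 = 4.917 m³/s
Stations 1, 6 contribute zero (depth or velocity is 0).
Q = Σ qᵢ = 8.824 m³/s

8.82 m³/s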